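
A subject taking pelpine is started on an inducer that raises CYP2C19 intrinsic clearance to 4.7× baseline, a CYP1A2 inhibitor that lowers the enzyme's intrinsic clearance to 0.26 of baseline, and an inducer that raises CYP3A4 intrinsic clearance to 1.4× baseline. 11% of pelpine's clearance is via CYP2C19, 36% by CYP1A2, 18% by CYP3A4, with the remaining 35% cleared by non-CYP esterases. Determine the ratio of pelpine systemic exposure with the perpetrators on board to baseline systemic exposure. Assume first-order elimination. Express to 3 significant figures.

CYP2C19: 0.11 × 4.7 = 0.517
CYP1A2: 0.36 × 0.26 = 0.0936
CYP3A4: 0.18 × 1.4 = 0.252
Other: 0.35 (unchanged)
CL_new/CL_old = 0.517 + 0.0936 + 0.252 + 0.35 = 1.2126.
Systemic exposure ∝ 1/CL: fold-change = 1 / 1.2126 = 0.825.

0.825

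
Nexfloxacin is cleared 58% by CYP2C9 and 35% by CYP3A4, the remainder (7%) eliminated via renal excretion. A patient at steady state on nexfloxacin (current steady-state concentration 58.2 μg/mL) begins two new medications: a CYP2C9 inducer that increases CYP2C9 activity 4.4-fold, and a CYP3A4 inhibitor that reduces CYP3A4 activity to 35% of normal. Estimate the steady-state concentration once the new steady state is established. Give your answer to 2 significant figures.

CYP2C9: 0.58 × 4.4 = 2.552
CYP3A4: 0.35 × 0.35 = 0.1225
Other: 0.07 (unchanged)
Relative clearance = 2.552 + 0.1225 + 0.07 = 2.7445.
Dividing the baseline by the relative clearance: 58.2 / 2.7445 = 21 μg/mL.

21 μg/mL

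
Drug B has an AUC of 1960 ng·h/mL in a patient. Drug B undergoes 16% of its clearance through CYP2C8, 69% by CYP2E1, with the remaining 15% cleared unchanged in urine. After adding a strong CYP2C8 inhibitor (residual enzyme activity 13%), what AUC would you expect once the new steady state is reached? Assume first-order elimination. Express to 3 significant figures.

The CYP2C8 pathway (16% of clearance) is reduced to 0.13× activity: 0.16 × 0.13 = 0.0208.
CYP2E1 (69%) and the residual 15% are unaffected.
CL_new/CL_old = 0.0208 + 0.69 + 0.15 = 0.8608.
AUC ∝ 1/CL, so new value = 1960 / 0.8608 = 2.28 × 10³ ng·h/mL.

2.28 × 10³ ng·h/mL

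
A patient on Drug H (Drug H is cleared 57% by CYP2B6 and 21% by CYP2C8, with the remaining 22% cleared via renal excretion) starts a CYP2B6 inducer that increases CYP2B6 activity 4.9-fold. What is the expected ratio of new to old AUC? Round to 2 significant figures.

CYP2B6: 0.57 × 4.9 = 2.793
CYP2C8: 0.21 (unchanged)
Other: 0.22 (unchanged)
CL_new/CL_old = 2.793 + 0.21 + 0.22 = 3.223.
Since AUC ∝ 1/CL, the ratio is 1 / 3.223 = 0.31.

0.31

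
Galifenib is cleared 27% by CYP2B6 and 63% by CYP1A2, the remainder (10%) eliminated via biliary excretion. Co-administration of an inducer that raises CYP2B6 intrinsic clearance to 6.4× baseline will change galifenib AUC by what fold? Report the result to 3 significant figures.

The CYP2B6 pathway (27% of clearance) increases to 6.4× activity: 0.27 × 6.4 = 1.728.
CYP1A2 (63%) and the residual 10% are unaffected.
Relative clearance = 1.728 + 0.63 + 0.1 = 2.458.
Since AUC ∝ 1/CL, the ratio is 1 / 2.458 = 0.407.

0.407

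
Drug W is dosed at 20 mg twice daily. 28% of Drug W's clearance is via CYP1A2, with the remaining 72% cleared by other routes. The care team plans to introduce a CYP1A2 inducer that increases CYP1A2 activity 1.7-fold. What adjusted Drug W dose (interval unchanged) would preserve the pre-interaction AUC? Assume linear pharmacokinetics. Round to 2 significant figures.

24 mg

The CYP1A2 pathway (28% of clearance) is boosted to 1.7× activity: 0.28 × 1.7 = 0.476.
Non-CYP routes (72%) are unchanged.
Relative clearance = 0.476 + 0.72 = 1.196.
Exposure is unchanged when dose changes in proportion to clearance. New dose = 20 mg × 1.196 = 24 mg.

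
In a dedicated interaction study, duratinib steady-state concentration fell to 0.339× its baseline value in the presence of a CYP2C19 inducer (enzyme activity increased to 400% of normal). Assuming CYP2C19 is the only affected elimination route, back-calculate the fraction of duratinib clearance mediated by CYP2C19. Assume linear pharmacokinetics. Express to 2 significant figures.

Let fm be the CYP2C19 fraction. New clearance relative to baseline = fm × 4 + (1 − fm).
Steady-state concentration ratio = 1 / (new CL fraction), so new CL fraction = 1 / 0.339 = 2.95.
fm × 4 + 1 − fm = 2.95  ⇒  fm × (4 − 1) = 1.95  ⇒  fm = 0.65.

0.65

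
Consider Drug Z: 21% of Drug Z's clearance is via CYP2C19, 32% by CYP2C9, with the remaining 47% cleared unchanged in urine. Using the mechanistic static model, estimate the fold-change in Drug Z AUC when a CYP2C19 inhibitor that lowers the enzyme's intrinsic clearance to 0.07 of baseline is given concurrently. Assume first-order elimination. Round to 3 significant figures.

1.24

CYP2C19: 0.21 × 0.07 = 0.0147
CYP2C9: 0.32 (unchanged)
Other: 0.47 (unchanged)
CL_new/CL_old = 0.0147 + 0.32 + 0.47 = 0.8047.
AUC is inversely proportional to clearance, so the fold-change is 1 / 0.8047 = 1.24.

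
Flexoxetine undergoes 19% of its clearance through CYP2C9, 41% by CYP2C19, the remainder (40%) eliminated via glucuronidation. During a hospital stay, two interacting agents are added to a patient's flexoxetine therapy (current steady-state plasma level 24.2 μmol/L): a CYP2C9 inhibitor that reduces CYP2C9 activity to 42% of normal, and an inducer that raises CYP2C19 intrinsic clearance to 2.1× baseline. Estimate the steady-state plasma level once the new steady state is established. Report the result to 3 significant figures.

CYP2C9: 0.19 × 0.42 = 0.0798
CYP2C19: 0.41 × 2.1 = 0.861
Other: 0.4 (unchanged)
CL_new/CL_old = 0.0798 + 0.861 + 0.4 = 1.3408.
Dividing the baseline by the relative clearance: 24.2 / 1.3408 = 18.0 μmol/L.

18.0 μmol/L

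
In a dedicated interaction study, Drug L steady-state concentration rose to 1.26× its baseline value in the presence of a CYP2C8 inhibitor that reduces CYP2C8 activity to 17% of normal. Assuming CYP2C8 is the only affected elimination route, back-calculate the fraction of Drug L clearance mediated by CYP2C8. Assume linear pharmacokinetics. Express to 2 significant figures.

0.25

Let x = fm,CYP2C8. Because steady-state concentration ∝ 1/CL, relative clearance fell to 1/1.26 = 0.7937.
Only the CYP2C8 route changed, so 0.7937 = x·0.17 + (1 − x), giving x = 0.25.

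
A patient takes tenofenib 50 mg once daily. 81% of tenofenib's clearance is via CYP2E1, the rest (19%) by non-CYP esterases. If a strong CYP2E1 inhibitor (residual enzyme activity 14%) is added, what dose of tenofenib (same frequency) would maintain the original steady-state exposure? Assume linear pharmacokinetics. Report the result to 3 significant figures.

The CYP2E1 pathway (81% of clearance) falls to 0.14× activity: 0.81 × 0.14 = 0.1134.
The remaining 19% of clearance is unaffected.
New clearance relative to baseline: 0.1134 + 0.19 = 0.3034.
Css,avg = (dose rate)/CL, so holding Css fixed requires dose ∝ CL: 50 × 0.3034 = 15.2 mg.

15.2 mg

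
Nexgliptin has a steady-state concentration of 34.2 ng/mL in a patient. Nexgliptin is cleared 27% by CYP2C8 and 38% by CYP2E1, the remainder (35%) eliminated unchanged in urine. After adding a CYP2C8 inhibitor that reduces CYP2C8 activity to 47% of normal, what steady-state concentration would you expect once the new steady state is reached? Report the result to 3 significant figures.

CYP2C8: 0.27 × 0.47 = 0.1269
CYP2E1: 0.38 (unchanged)
Other: 0.35 (unchanged)
CL_new/CL_old = 0.1269 + 0.38 + 0.35 = 0.8569.
New steady-state concentration = baseline ÷ relative clearance = 34.2 / 0.8569 = 39.9 ng/mL.

39.9 ng/mL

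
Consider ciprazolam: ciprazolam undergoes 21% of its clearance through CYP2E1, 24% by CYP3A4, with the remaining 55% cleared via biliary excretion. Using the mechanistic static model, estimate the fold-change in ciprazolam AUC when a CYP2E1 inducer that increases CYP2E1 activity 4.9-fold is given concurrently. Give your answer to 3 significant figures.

0.550

CYP2E1: 0.21 × 4.9 = 1.029
CYP3A4: 0.24 (unchanged)
Other: 0.55 (unchanged)
New clearance relative to baseline: 1.029 + 0.24 + 0.55 = 1.819.
Since AUC ∝ 1/CL, the ratio is 1 / 1.819 = 0.550.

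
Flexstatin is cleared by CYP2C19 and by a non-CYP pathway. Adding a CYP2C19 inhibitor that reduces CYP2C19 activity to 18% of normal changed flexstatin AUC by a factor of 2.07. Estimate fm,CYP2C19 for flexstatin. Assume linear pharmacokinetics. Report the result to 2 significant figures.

Let fm be the CYP2C19 fraction. New clearance relative to baseline = fm × 0.18 + (1 − fm).
AUC ratio = 1 / (new CL fraction), so new CL fraction = 1 / 2.07 = 0.4831.
fm × 0.18 + 1 − fm = 0.4831  ⇒  fm × (0.18 − 1) = −0.5169  ⇒  fm = 0.63.

0.63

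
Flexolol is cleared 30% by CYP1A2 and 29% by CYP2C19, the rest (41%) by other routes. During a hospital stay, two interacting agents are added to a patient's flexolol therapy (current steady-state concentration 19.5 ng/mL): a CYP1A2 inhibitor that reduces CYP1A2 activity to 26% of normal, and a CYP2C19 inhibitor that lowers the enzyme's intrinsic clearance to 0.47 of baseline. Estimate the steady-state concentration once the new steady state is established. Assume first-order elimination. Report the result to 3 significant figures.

CYP1A2: 0.3 × 0.26 = 0.078
CYP2C19: 0.29 × 0.47 = 0.1363
Other: 0.41 (unchanged)
New clearance relative to baseline: 0.078 + 0.1363 + 0.41 = 0.6243.
Dividing the baseline by the relative clearance: 19.5 / 0.6243 = 31.2 ng/mL.

31.2 ng/mL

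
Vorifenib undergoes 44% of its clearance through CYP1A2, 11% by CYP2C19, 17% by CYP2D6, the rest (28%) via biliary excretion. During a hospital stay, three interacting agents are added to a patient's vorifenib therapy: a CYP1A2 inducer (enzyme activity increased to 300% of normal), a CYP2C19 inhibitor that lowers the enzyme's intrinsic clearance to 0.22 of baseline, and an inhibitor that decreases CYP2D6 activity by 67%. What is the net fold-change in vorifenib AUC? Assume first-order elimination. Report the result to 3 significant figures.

CYP1A2: 0.44 × 3 = 1.32
CYP2C19: 0.11 × 0.22 = 0.0242
CYP2D6: 0.17 × 0.33 = 0.0561
Other: 0.28 (unchanged)
CL_new/CL_old = 1.32 + 0.0242 + 0.0561 + 0.28 = 1.6803.
Net AUC ratio = 1 / 1.6803 = 0.595.

0.595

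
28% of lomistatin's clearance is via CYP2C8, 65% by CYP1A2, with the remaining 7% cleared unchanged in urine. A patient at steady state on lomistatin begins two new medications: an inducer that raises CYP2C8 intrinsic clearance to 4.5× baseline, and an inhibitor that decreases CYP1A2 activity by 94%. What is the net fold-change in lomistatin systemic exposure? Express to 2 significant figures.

0.73

The CYP2C8 pathway (28% of clearance) rises to 4.5× activity: 0.28 × 4.5 = 1.26.
The CYP1A2 pathway (65% of clearance) falls to 0.06× activity: 0.65 × 0.06 = 0.039.
Non-CYP routes (7%) are unchanged.
CL_new/CL_old = 1.26 + 0.039 + 0.07 = 1.369.
Because systemic exposure varies inversely with clearance, the combined effect is 1 / 1.369 = 0.73.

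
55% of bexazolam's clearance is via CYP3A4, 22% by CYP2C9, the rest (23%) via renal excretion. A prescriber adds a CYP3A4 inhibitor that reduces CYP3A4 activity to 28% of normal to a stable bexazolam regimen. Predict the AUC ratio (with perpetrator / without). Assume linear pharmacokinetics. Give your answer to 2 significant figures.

The CYP3A4 pathway (55% of clearance) falls to 0.28× activity: 0.55 × 0.28 = 0.154.
CYP2C9 (22%) and the residual 23% are unaffected.
Relative clearance = 0.154 + 0.22 + 0.23 = 0.604.
AUC is inversely proportional to clearance, so the fold-change is 1 / 0.604 = 1.7.

1.7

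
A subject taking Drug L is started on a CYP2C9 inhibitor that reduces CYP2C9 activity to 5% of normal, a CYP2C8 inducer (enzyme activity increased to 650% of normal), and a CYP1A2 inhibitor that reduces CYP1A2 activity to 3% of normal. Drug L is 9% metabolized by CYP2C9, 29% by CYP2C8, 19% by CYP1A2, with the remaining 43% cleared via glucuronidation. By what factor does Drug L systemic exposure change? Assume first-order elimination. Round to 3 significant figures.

0.430

CYP2C9: 0.09 × 0.05 = 0.0045
CYP2C8: 0.29 × 6.5 = 1.885
CYP1A2: 0.19 × 0.03 = 0.0057
Other: 0.43 (unchanged)
New clearance relative to baseline: 0.0045 + 1.885 + 0.0057 + 0.43 = 2.3252.
Systemic exposure ∝ 1/CL: fold-change = 1 / 2.3252 = 0.430.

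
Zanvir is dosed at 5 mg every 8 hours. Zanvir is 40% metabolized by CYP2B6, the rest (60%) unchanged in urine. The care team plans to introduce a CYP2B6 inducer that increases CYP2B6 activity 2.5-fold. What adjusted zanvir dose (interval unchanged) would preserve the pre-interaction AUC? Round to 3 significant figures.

The CYP2B6 pathway (40% of clearance) increases to 2.5× activity: 0.4 × 2.5 = 1.
The remaining 60% of clearance is unaffected.
Relative clearance = 1 + 0.6 = 1.6.
To maintain the same steady-state level, dose must scale with clearance: new dose = 5 × 1.6 = 8.00 mg.

8.00 mg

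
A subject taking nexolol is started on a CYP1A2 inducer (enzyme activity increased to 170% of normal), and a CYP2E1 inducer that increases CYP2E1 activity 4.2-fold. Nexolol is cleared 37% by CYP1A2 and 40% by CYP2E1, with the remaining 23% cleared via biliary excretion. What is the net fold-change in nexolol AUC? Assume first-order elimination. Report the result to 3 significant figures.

0.394

The CYP1A2 pathway (37% of clearance) rises to 1.7× activity: 0.37 × 1.7 = 0.629.
The CYP2E1 pathway (40% of clearance) increases to 4.2× activity: 0.4 × 4.2 = 1.68.
The remaining 23% of clearance is unaffected.
New clearance relative to baseline: 0.629 + 1.68 + 0.23 = 2.539.
Net AUC ratio = 1 / 2.539 = 0.394.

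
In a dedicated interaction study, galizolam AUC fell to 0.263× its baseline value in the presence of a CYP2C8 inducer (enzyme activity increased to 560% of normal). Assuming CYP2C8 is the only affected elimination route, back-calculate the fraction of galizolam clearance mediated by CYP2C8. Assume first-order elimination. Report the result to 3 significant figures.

0.609

Call the CYP2C8 fraction fm. After the interaction, CL_new/CL_old = fm × 5.6 + (1 − fm).
AUC ratio = 1 / (new CL fraction), so new CL fraction = 1 / 0.263 = 3.802.
fm × 5.6 + 1 − fm = 3.802  ⇒  fm × (5.6 − 1) = 2.802  ⇒  fm = 0.609.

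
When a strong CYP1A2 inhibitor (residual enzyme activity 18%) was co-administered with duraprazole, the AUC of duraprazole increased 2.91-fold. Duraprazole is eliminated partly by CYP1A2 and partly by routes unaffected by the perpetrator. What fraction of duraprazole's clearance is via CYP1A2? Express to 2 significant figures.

0.80

CL'/CL = 1 / 2.91 = 0.3436
0.18·fm + (1 − fm) = 0.3436
fm = (0.3436 − 1) / (0.18 − 1) = 0.80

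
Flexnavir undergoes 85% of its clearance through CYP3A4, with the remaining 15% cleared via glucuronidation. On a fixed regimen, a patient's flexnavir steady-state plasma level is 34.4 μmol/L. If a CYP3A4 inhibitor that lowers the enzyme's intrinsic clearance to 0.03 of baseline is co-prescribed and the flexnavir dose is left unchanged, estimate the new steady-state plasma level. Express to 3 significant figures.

196 μmol/L

The CYP3A4 pathway (85% of clearance) drops to 0.03× activity: 0.85 × 0.03 = 0.0255.
Non-CYP routes (15%) are unchanged.
New clearance relative to baseline: 0.0255 + 0.15 = 0.1755.
With dosing unchanged, steady-state plasma level scales as 1/CL: 34.4 / 0.1755 = 196 μmol/L.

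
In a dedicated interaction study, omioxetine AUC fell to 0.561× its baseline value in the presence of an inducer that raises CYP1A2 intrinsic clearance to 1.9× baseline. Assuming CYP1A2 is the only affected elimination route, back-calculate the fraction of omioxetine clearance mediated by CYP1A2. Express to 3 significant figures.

Write x for the fraction cleared via CYP1A2. The observed AUC change means clearance rose to 1/0.561 = 1.783 of baseline.
Setting x·1.9 + (1 − x) = 1.783 and solving: x = (1.783 − 1)/(1.9 − 1) = 0.869.

0.869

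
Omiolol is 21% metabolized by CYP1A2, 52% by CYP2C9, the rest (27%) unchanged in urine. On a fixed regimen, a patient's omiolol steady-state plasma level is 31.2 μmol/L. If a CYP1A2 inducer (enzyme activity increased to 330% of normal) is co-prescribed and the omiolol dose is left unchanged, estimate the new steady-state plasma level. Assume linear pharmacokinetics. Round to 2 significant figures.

CYP1A2: 0.21 × 3.3 = 0.693
CYP2C9: 0.52 (unchanged)
Other: 0.27 (unchanged)
New clearance relative to baseline: 0.693 + 0.52 + 0.27 = 1.483.
With dosing unchanged, steady-state plasma level scales as 1/CL: 31.2 / 1.483 = 21 μmol/L.

21 μmol/L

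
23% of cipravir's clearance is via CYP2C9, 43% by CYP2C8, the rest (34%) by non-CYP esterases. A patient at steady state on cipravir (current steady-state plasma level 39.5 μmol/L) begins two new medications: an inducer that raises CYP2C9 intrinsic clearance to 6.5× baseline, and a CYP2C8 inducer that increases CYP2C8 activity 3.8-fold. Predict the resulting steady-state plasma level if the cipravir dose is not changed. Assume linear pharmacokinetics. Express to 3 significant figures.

11.4 μmol/L

CYP2C9: 0.23 × 6.5 = 1.495
CYP2C8: 0.43 × 3.8 = 1.634
Other: 0.34 (unchanged)
Relative clearance = 1.495 + 1.634 + 0.34 = 3.469.
Dividing the baseline by the relative clearance: 39.5 / 3.469 = 11.4 μmol/L.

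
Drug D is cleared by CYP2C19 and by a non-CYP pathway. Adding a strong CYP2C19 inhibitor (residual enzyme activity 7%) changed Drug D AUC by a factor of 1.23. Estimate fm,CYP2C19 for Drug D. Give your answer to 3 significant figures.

0.201

Let fm be the CYP2C19 fraction. New clearance relative to baseline = fm × 0.07 + (1 − fm).
AUC ratio = 1 / (new CL fraction), so new CL fraction = 1 / 1.23 = 0.813.
fm × 0.07 + 1 − fm = 0.813  ⇒  fm × (0.07 − 1) = −0.187  ⇒  fm = 0.201.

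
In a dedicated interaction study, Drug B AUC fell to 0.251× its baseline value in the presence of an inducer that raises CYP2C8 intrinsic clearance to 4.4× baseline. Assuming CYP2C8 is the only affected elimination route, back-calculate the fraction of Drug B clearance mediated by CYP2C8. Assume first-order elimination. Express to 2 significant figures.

CL'/CL = 1 / 0.251 = 3.984
4.4·fm + (1 − fm) = 3.984
fm = (3.984 − 1) / (4.4 − 1) = 0.88

0.88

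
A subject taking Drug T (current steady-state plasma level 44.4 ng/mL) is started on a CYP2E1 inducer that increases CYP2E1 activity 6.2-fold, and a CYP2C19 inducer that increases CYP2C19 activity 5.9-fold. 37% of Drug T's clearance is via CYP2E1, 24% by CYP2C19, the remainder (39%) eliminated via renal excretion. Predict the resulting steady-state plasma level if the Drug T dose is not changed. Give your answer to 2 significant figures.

11 ng/mL

The CYP2E1 pathway (37% of clearance) increases to 6.2× activity: 0.37 × 6.2 = 2.294.
The CYP2C19 pathway (24% of clearance) rises to 5.9× activity: 0.24 × 5.9 = 1.416.
Non-CYP routes (39%) are unchanged.
Relative clearance = 2.294 + 1.416 + 0.39 = 4.1.
New steady-state plasma level = 44.4 / 4.1 = 11 ng/mL (concentration scales inversely with clearance).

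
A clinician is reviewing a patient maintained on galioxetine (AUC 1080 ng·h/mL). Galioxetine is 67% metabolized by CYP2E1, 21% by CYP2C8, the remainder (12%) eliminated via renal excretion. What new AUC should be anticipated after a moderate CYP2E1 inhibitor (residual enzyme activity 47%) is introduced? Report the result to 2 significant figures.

1.7 × 10³ ng·h/mL

The CYP2E1 pathway (67% of clearance) falls to 0.47× activity: 0.67 × 0.47 = 0.3149.
CYP2C8 (21%) and the residual 12% are unaffected.
New clearance relative to baseline: 0.3149 + 0.21 + 0.12 = 0.6449.
New AUC = baseline ÷ relative clearance = 1080 / 0.6449 = 1.7 × 10³ ng·h/mL.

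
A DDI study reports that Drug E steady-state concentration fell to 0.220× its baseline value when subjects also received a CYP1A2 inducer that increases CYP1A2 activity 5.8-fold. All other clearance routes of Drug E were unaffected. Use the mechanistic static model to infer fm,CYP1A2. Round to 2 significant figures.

Call the CYP1A2 fraction fm. After the interaction, CL_new/CL_old = fm × 5.8 + (1 − fm).
Steady-state concentration ratio = 1 / (new CL fraction), so new CL fraction = 1 / 0.220 = 4.545.
fm × 5.8 + 1 − fm = 4.545  ⇒  fm × (5.8 − 1) = 3.545  ⇒  fm = 0.74.

0.74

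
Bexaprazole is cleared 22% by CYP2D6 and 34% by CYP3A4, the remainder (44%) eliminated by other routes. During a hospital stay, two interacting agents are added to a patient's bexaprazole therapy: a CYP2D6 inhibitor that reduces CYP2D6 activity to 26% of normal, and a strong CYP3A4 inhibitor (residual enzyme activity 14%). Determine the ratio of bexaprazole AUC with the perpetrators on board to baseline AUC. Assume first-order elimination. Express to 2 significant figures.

CYP2D6: 0.22 × 0.26 = 0.0572
CYP3A4: 0.34 × 0.14 = 0.0476
Other: 0.44 (unchanged)
Relative clearance = 0.0572 + 0.0476 + 0.44 = 0.5448.
Net AUC ratio = 1 / 0.5448 = 1.8.

1.8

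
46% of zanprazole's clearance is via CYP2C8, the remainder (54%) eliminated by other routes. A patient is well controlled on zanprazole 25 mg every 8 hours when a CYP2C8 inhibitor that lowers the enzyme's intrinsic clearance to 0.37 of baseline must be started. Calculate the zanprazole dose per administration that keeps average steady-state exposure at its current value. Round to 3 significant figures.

The CYP2C8 pathway (46% of clearance) drops to 0.37× activity: 0.46 × 0.37 = 0.1702.
The remaining 54% of clearance is unaffected.
CL_new/CL_old = 0.1702 + 0.54 = 0.7102.
To maintain the same steady-state level, dose must scale with clearance: new dose = 25 × 0.7102 = 17.8 mg.

17.8 mg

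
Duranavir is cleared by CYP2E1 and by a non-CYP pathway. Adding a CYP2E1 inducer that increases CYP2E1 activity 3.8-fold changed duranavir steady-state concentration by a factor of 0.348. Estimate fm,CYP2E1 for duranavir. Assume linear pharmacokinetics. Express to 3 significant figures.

0.669

Let x = fm,CYP2E1. Because steady-state concentration ∝ 1/CL, relative clearance rose to 1/0.348 = 2.874.
Setting x·3.8 + (1 − x) = 2.874 and solving: x = (2.874 − 1)/(3.8 − 1) = 0.669.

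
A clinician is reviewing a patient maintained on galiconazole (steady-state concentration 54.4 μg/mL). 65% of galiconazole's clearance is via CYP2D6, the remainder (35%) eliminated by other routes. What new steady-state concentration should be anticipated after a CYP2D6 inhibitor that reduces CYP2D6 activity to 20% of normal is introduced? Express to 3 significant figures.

The CYP2D6 pathway (65% of clearance) falls to 0.2× activity: 0.65 × 0.2 = 0.13.
Non-CYP routes (35%) are unchanged.
New clearance relative to baseline: 0.13 + 0.35 = 0.48.
Steady-state concentration ∝ 1/CL, so new value = 54.4 / 0.48 = 113 μg/mL.

113 μg/mL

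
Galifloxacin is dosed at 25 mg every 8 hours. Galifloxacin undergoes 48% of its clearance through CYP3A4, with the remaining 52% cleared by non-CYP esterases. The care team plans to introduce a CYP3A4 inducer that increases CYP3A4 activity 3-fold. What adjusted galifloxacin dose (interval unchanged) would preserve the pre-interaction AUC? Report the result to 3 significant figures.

CYP3A4: 0.48 × 3 = 1.44
Other: 0.52 (unchanged)
Relative clearance = 1.44 + 0.52 = 1.96.
Exposure is unchanged when dose changes in proportion to clearance. New dose = 25 mg × 1.96 = 49.0 mg.

49.0 mg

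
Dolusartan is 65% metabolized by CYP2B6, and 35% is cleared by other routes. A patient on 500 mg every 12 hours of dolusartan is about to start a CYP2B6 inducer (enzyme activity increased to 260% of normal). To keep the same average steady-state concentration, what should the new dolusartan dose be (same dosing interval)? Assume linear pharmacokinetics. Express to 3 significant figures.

The CYP2B6 pathway (65% of clearance) is boosted to 2.6× activity: 0.65 × 2.6 = 1.69.
Non-CYP routes (35%) are unchanged.
New clearance relative to baseline: 1.69 + 0.35 = 2.04.
To maintain the same steady-state level, dose must scale with clearance: new dose = 500 × 2.04 = 1.02 × 10³ mg.

1.02 × 10³ mg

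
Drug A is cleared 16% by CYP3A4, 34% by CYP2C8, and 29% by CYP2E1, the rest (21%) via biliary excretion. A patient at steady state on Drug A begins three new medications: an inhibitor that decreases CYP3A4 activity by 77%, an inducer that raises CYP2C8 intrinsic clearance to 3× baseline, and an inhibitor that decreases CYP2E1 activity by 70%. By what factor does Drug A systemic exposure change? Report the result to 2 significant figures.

0.74

The CYP3A4 pathway (16% of clearance) drops to 0.23× activity: 0.16 × 0.23 = 0.0368.
The CYP2C8 pathway (34% of clearance) rises to 3× activity: 0.34 × 3 = 1.02.
The CYP2E1 pathway (29% of clearance) drops to 0.3× activity: 0.29 × 0.3 = 0.087.
Non-CYP routes (21%) are unchanged.
New clearance relative to baseline: 0.0368 + 1.02 + 0.087 + 0.21 = 1.3538.
Net systemic exposure ratio = 1 / 1.3538 = 0.74.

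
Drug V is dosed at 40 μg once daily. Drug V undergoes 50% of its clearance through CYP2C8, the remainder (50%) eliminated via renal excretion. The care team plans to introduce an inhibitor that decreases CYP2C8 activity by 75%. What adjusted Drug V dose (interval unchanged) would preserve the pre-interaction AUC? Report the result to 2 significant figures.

25 μg

The CYP2C8 pathway (50% of clearance) is reduced to 0.25× activity: 0.5 × 0.25 = 0.125.
Non-CYP routes (50%) are unchanged.
New clearance relative to baseline: 0.125 + 0.5 = 0.625.
Css,avg = (dose rate)/CL, so holding Css fixed requires dose ∝ CL: 40 × 0.625 = 25 μg.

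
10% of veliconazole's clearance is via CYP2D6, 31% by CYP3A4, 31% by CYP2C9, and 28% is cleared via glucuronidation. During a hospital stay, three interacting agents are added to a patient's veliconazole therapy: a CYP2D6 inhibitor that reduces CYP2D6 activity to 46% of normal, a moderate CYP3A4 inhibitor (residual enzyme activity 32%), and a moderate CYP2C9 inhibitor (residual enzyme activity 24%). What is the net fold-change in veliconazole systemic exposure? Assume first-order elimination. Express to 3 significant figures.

The CYP2D6 pathway (10% of clearance) drops to 0.46× activity: 0.1 × 0.46 = 0.046.
The CYP3A4 pathway (31% of clearance) drops to 0.32× activity: 0.31 × 0.32 = 0.0992.
The CYP2C9 pathway (31% of clearance) falls to 0.24× activity: 0.31 × 0.24 = 0.0744.
The remaining 28% of clearance is unaffected.
New clearance relative to baseline: 0.046 + 0.0992 + 0.0744 + 0.28 = 0.4996.
Systemic exposure ∝ 1/CL: fold-change = 1 / 0.4996 = 2.00.

2.00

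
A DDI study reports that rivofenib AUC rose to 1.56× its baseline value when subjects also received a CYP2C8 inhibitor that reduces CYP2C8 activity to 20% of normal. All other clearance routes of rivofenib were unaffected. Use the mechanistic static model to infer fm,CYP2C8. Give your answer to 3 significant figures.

0.449

Write x for the fraction cleared via CYP2C8. The observed AUC change means clearance fell to 1/1.56 = 0.641 of baseline.
Setting x·0.2 + (1 − x) = 0.641 and solving: x = (0.641 − 1)/(0.2 − 1) = 0.449.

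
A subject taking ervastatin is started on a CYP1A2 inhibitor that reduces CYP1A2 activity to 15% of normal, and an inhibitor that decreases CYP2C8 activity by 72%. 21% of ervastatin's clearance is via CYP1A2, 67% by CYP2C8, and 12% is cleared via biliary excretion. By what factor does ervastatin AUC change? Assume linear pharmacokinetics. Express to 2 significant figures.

The CYP1A2 pathway (21% of clearance) falls to 0.15× activity: 0.21 × 0.15 = 0.0315.
The CYP2C8 pathway (67% of clearance) drops to 0.28× activity: 0.67 × 0.28 = 0.1876.
Non-CYP routes (12%) are unchanged.
New clearance relative to baseline: 0.0315 + 0.1876 + 0.12 = 0.3391.
AUC ∝ 1/CL: fold-change = 1 / 0.3391 = 2.9.

2.9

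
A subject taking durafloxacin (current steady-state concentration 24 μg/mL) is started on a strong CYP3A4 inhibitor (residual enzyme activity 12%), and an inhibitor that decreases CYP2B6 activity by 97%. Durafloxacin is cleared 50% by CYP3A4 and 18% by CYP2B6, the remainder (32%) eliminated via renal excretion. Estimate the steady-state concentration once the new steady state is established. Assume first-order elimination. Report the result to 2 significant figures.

The CYP3A4 pathway (50% of clearance) drops to 0.12× activity: 0.5 × 0.12 = 0.06.
The CYP2B6 pathway (18% of clearance) is reduced to 0.03× activity: 0.18 × 0.03 = 0.0054.
Non-CYP routes (32%) are unchanged.
Relative clearance = 0.06 + 0.0054 + 0.32 = 0.3854.
Steady-state concentration ∝ 1/CL: new value = 24 / 0.3854 = 62 μg/mL.

62 μg/mL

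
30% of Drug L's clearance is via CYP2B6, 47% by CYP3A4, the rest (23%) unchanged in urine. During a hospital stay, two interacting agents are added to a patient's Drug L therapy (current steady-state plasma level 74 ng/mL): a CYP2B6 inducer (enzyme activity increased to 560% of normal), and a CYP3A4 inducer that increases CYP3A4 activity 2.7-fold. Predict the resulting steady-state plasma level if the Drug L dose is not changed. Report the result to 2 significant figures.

The CYP2B6 pathway (30% of clearance) increases to 5.6× activity: 0.3 × 5.6 = 1.68.
The CYP3A4 pathway (47% of clearance) increases to 2.7× activity: 0.47 × 2.7 = 1.269.
The remaining 23% of clearance is unaffected.
New clearance relative to baseline: 1.68 + 1.269 + 0.23 = 3.179.
New steady-state plasma level = 74 / 3.179 = 23 ng/mL (concentration scales inversely with clearance).

23 ng/mL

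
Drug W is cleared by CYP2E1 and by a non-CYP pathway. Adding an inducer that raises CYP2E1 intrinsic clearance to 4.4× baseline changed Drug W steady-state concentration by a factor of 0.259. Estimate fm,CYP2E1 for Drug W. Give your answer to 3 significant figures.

CL'/CL = 1 / 0.259 = 3.861
4.4·fm + (1 − fm) = 3.861
fm = (3.861 − 1) / (4.4 − 1) = 0.841

0.841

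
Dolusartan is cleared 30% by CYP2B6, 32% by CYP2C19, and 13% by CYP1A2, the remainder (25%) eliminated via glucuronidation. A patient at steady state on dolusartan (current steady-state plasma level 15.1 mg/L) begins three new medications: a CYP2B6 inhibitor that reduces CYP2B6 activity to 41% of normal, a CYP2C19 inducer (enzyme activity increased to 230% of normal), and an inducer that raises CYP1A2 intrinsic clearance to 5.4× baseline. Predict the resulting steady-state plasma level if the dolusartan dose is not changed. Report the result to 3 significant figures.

The CYP2B6 pathway (30% of clearance) falls to 0.41× activity: 0.3 × 0.41 = 0.123.
The CYP2C19 pathway (32% of clearance) rises to 2.3× activity: 0.32 × 2.3 = 0.736.
The CYP1A2 pathway (13% of clearance) is boosted to 5.4× activity: 0.13 × 5.4 = 0.702.
The remaining 25% of clearance is unaffected.
New clearance relative to baseline: 0.123 + 0.736 + 0.702 + 0.25 = 1.811.
Dividing the baseline by the relative clearance: 15.1 / 1.811 = 8.34 mg/L.

8.34 mg/L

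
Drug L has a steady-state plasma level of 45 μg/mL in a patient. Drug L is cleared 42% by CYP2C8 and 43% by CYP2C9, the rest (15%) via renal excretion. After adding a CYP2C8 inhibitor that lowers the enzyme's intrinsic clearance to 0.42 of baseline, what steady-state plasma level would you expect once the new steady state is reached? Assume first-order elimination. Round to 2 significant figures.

59 μg/mL

CYP2C8: 0.42 × 0.42 = 0.1764
CYP2C9: 0.43 (unchanged)
Other: 0.15 (unchanged)
New clearance relative to baseline: 0.1764 + 0.43 + 0.15 = 0.7564.
Steady-state plasma level ∝ 1/CL, so new value = 45 / 0.7564 = 59 μg/mL.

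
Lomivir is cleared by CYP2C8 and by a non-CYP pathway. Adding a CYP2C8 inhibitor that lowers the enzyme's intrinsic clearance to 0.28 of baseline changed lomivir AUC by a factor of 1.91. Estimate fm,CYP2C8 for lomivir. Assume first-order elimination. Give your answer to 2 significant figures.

Let x = fm,CYP2C8. Because AUC ∝ 1/CL, relative clearance fell to 1/1.91 = 0.5236.
Setting x·0.28 + (1 − x) = 0.5236 and solving: x = (0.5236 − 1)/(0.28 − 1) = 0.66.

0.66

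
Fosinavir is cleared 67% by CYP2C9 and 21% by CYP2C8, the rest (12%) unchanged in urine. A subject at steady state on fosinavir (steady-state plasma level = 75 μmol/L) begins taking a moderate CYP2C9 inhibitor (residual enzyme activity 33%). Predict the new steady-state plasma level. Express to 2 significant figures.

1.4 × 10² μmol/L

The CYP2C9 pathway (67% of clearance) drops to 0.33× activity: 0.67 × 0.33 = 0.2211.
CYP2C8 (21%) and the residual 12% are unaffected.
Relative clearance = 0.2211 + 0.21 + 0.12 = 0.5511.
Steady-state plasma level ∝ 1/CL, so new value = 75 / 0.5511 = 1.4 × 10² μmol/L.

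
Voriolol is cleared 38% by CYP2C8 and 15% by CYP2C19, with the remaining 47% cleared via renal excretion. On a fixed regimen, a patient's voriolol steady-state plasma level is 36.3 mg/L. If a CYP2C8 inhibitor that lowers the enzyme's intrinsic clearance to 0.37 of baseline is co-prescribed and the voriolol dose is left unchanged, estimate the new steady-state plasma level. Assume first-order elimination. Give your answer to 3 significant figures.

The CYP2C8 pathway (38% of clearance) drops to 0.37× activity: 0.38 × 0.37 = 0.1406.
CYP2C19 (15%) and the residual 47% are unaffected.
New clearance relative to baseline: 0.1406 + 0.15 + 0.47 = 0.7606.
Steady-state plasma level ∝ 1/CL, so new value = 36.3 / 0.7606 = 47.7 mg/L.

47.7 mg/L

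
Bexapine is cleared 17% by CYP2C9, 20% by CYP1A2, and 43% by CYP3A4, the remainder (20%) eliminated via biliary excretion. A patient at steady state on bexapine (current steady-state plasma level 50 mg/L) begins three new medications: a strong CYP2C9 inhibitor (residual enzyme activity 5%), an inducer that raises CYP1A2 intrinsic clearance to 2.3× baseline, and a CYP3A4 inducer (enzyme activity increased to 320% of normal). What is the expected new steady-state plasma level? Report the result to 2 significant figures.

24 mg/L

The CYP2C9 pathway (17% of clearance) is reduced to 0.05× activity: 0.17 × 0.05 = 0.0085.
The CYP1A2 pathway (20% of clearance) rises to 2.3× activity: 0.2 × 2.3 = 0.46.
The CYP3A4 pathway (43% of clearance) is boosted to 3.2× activity: 0.43 × 3.2 = 1.376.
Non-CYP routes (20%) are unchanged.
New clearance relative to baseline: 0.0085 + 0.46 + 1.376 + 0.2 = 2.0445.
New steady-state plasma level = 50 / 2.0445 = 24 mg/L (concentration scales inversely with clearance).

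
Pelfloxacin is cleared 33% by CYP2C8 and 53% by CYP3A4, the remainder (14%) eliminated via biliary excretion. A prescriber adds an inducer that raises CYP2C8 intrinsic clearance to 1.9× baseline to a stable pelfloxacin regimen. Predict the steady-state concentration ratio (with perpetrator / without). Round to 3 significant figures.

CYP2C8: 0.33 × 1.9 = 0.627
CYP3A4: 0.53 (unchanged)
Other: 0.14 (unchanged)
New clearance relative to baseline: 0.627 + 0.53 + 0.14 = 1.297.
Since steady-state concentration ∝ 1/CL, the ratio is 1 / 1.297 = 0.771.

0.771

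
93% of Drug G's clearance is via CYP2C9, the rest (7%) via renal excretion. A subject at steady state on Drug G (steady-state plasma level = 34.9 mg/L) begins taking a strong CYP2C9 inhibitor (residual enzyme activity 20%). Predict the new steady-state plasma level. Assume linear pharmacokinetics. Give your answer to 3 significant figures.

136 mg/L

The CYP2C9 pathway (93% of clearance) is reduced to 0.2× activity: 0.93 × 0.2 = 0.186.
The remaining 7% of clearance is unaffected.
New clearance relative to baseline: 0.186 + 0.07 = 0.256.
With dosing unchanged, steady-state plasma level scales as 1/CL: 34.9 / 0.256 = 136 mg/L.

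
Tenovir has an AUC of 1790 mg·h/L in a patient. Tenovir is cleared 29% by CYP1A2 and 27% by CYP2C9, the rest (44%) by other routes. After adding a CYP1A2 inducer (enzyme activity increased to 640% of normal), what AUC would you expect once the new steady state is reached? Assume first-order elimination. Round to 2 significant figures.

7.0 × 10² mg·h/L

CYP1A2: 0.29 × 6.4 = 1.856
CYP2C9: 0.27 (unchanged)
Other: 0.44 (unchanged)
Relative clearance = 1.856 + 0.27 + 0.44 = 2.566.
New AUC = baseline ÷ relative clearance = 1790 / 2.566 = 7.0 × 10² mg·h/L.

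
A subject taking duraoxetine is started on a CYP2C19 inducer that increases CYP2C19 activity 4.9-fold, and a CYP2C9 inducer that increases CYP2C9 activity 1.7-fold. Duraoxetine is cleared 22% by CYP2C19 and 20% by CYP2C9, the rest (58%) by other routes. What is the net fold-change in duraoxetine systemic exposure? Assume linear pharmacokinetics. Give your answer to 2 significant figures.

0.50

The CYP2C19 pathway (22% of clearance) increases to 4.9× activity: 0.22 × 4.9 = 1.078.
The CYP2C9 pathway (20% of clearance) rises to 1.7× activity: 0.2 × 1.7 = 0.34.
Non-CYP routes (58%) are unchanged.
CL_new/CL_old = 1.078 + 0.34 + 0.58 = 1.998.
Because systemic exposure varies inversely with clearance, the combined effect is 1 / 1.998 = 0.50.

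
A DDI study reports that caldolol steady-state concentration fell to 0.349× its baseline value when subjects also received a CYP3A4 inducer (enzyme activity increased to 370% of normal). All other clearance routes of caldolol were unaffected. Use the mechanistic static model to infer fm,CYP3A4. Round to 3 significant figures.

Call the CYP3A4 fraction fm. After the interaction, CL_new/CL_old = fm × 3.7 + (1 − fm).
Steady-state concentration ratio = 1 / (new CL fraction), so new CL fraction = 1 / 0.349 = 2.865.
fm × 3.7 + 1 − fm = 2.865  ⇒  fm × (3.7 − 1) = 1.865  ⇒  fm = 0.691.

0.691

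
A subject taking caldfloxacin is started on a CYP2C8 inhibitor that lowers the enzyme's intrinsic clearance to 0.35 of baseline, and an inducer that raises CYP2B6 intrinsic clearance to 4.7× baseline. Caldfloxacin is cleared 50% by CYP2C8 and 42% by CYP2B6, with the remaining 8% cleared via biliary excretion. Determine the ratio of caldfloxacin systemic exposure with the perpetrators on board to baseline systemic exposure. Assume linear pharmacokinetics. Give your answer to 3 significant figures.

The CYP2C8 pathway (50% of clearance) drops to 0.35× activity: 0.5 × 0.35 = 0.175.
The CYP2B6 pathway (42% of clearance) increases to 4.7× activity: 0.42 × 4.7 = 1.974.
The remaining 8% of clearance is unaffected.
New clearance relative to baseline: 0.175 + 1.974 + 0.08 = 2.229.
Systemic exposure ∝ 1/CL: fold-change = 1 / 2.229 = 0.449.

0.449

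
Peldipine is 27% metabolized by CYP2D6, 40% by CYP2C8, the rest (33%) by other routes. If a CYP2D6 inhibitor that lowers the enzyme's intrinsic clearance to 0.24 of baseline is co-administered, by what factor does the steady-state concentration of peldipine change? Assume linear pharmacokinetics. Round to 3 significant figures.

CYP2D6: 0.27 × 0.24 = 0.0648
CYP2C8: 0.4 (unchanged)
Other: 0.33 (unchanged)
CL_new/CL_old = 0.0648 + 0.4 + 0.33 = 0.7948.
Since steady-state concentration ∝ 1/CL, the ratio is 1 / 0.7948 = 1.26.

1.26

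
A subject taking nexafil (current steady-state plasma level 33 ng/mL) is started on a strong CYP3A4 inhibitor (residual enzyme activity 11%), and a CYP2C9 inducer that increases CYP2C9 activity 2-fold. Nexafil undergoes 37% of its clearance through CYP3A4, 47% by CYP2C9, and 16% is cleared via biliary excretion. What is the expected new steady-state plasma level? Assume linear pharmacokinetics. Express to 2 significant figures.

CYP3A4: 0.37 × 0.11 = 0.0407
CYP2C9: 0.47 × 2 = 0.94
Other: 0.16 (unchanged)
Relative clearance = 0.0407 + 0.94 + 0.16 = 1.1407.
New steady-state plasma level = 33 / 1.1407 = 29 ng/mL (concentration scales inversely with clearance).

29 ng/mL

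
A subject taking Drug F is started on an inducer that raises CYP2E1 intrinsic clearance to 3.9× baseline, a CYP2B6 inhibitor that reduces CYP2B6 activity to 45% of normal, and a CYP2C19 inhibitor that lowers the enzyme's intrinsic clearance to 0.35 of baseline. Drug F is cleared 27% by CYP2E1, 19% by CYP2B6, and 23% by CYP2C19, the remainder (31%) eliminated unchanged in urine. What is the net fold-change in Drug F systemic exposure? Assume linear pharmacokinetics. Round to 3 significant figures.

The CYP2E1 pathway (27% of clearance) increases to 3.9× activity: 0.27 × 3.9 = 1.053.
The CYP2B6 pathway (19% of clearance) drops to 0.45× activity: 0.19 × 0.45 = 0.0855.
The CYP2C19 pathway (23% of clearance) is reduced to 0.35× activity: 0.23 × 0.35 = 0.0805.
Non-CYP routes (31%) are unchanged.
New clearance relative to baseline: 1.053 + 0.0855 + 0.0805 + 0.31 = 1.529.
Because systemic exposure varies inversely with clearance, the combined effect is 1 / 1.529 = 0.654.

0.654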